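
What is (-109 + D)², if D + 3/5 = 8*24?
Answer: 169744/25 ≈ 6789.8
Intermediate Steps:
D = 957/5 (D = -⅗ + 8*24 = -⅗ + 192 = 957/5 ≈ 191.40)
(-109 + D)² = (-109 + 957/5)² = (412/5)² = 169744/25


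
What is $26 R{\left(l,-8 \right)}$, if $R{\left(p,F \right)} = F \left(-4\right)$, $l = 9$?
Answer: $832$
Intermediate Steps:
$R{\left(p,F \right)} = - 4 F$
$26 R{\left(l,-8 \right)} = 26 \left(\left(-4\right) \left(-8\right)\right) = 26 \cdot 32 = 832$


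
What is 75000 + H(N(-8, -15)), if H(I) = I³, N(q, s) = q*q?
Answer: 337144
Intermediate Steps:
N(q, s) = q²
75000 + H(N(-8, -15)) = 75000 + ((-8)²)³ = 75000 + 64³ = 75000 + 262144 = 337144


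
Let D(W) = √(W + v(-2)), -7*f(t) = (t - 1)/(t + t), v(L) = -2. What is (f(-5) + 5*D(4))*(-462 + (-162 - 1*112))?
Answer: 2208/35 - 3680*√2 ≈ -5141.2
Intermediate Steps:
f(t) = -(-1 + t)/(14*t) (f(t) = -(t - 1)/(7*(t + t)) = -(-1 + t)/(7*(2*t)) = -(-1 + t)*1/(2*t)/7 = -(-1 + t)/(14*t))
D(W) = √(-2 + W) (D(W) = √(W - 2) = √(-2 + W))
(f(-5) + 5*D(4))*(-462 + (-162 - 1*112)) = ((1/14)*(1 - 1*(-5))/(-5) + 5*√(-2 + 4))*(-462 + (-162 - 1*112)) = ((1/14)*(-⅕)*(1 + 5) + 5*√2)*(-462 + (-162 - 112)) = ((1/14)*(-⅕)*6 + 5*√2)*(-462 - 274) = (-3/35 + 5*√2)*(-736) = 2208/35 - 3680*√2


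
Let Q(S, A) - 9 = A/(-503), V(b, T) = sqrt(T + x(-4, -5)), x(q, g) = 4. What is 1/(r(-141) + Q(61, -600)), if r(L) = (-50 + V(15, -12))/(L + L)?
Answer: 8693764981/90155713057 + 11891423*I*sqrt(2)/180311426114 ≈ 0.096431 + 9.3266e-5*I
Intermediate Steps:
V(b, T) = sqrt(4 + T) (V(b, T) = sqrt(T + 4) = sqrt(4 + T))
r(L) = (-50 + 2*I*sqrt(2))/(2*L) (r(L) = (-50 + sqrt(4 - 12))/(L + L) = (-50 + sqrt(-8))/((2*L)) = (-50 + 2*I*sqrt(2))*(1/(2*L)) = (-50 + 2*I*sqrt(2))/(2*L))
Q(S, A) = 9 - A/503 (Q(S, A) = 9 + A/(-503) = 9 + A*(-1/503) = 9 - A/503)
1/(r(-141) + Q(61, -600)) = 1/((-25 + I*sqrt(2))/(-141) + (9 - 1/503*(-600))) = 1/(-(-25 + I*sqrt(2))/141 + (9 + 600/503)) = 1/((25/141 - I*sqrt(2)/141) + 5127/503) = 1/(735482/70923 - I*sqrt(2)/141)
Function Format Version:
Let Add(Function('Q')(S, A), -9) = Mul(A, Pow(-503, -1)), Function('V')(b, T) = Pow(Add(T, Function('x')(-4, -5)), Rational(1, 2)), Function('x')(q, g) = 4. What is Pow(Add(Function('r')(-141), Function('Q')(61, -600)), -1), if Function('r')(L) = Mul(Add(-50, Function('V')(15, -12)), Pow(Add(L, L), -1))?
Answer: Add(Rational(8693764981, 90155713057), Mul(Rational(11891423, 180311426114), I, Pow(2, Rational(1, 2)))) ≈ Add(0.096431, Mul(9.3266e-5, I))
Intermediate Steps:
Function('V')(b, T) = Pow(Add(4, T), Rational(1, 2)) (Function('V')(b, T) = Pow(Add(T, 4), Rational(1, 2)) = Pow(Add(4, T), Rational(1, 2)))
Function('r')(L) = Mul(Rational(1, 2), Pow(L, -1), Add(-50, Mul(2, I, Pow(2, Rational(1, 2))))) (Function('r')(L) = Mul(Add(-50, Pow(Add(4, -12), Rational(1, 2))), Pow(Add(L, L), -1)) = Mul(Add(-50, Pow(-8, Rational(1, 2))), Pow(Mul(2, L), -1)) = Mul(Add(-50, Mul(2, I, Pow(2, Rational(1, 2)))), Mul(Rational(1, 2), Pow(L, -1))) = Mul(Rational(1, 2), Pow(L, -1), Add(-50, Mul(2, I, Pow(2, Rational(1, 2))))))
Function('Q')(S, A) = Add(9, Mul(Rational(-1, 503), A)) (Function('Q')(S, A) = Add(9, Mul(A, Pow(-503, -1))) = Add(9, Mul(A, Rational(-1, 503))) = Add(9, Mul(Rational(-1, 503), A)))
Pow(Add(Function('r')(-141), Function('Q')(61, -600)), -1) = Pow(Add(Mul(Pow(-141, -1), Add(-25, Mul(I, Pow(2, Rational(1, 2))))), Add(9, Mul(Rational(-1, 503), -600))), -1) = Pow(Add(Mul(Rational(-1, 141), Add(-25, Mul(I, Pow(2, Rational(1, 2))))), Add(9, Rational(600, 503))), -1) = Pow(Add(Add(Rational(25, 141), Mul(Rational(-1, 141), I, Pow(2, Rational(1, 2)))), Rational(5127, 503)), -1) = Pow(Add(Rational(735482, 70923), Mul(Rational(-1, 141), I, Pow(2, Rational(1, 2)))), -1)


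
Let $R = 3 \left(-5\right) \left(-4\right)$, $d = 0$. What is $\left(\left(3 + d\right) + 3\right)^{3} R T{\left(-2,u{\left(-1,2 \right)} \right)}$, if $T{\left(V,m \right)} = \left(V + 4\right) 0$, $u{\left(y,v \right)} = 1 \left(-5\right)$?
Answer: $0$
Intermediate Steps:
$u{\left(y,v \right)} = -5$
$T{\left(V,m \right)} = 0$ ($T{\left(V,m \right)} = \left(4 + V\right) 0 = 0$)
$R = 60$ ($R = \left(-15\right) \left(-4\right) = 60$)
$\left(\left(3 + d\right) + 3\right)^{3} R T{\left(-2,u{\left(-1,2 \right)} \right)} = \left(\left(3 + 0\right) + 3\right)^{3} \cdot 60 \cdot 0 = \left(3 + 3\right)^{3} \cdot 60 \cdot 0 = 6^{3} \cdot 60 \cdot 0 = 216 \cdot 60 \cdot 0 = 12960 \cdot 0 = 0$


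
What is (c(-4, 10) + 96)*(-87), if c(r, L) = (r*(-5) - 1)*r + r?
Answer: -1392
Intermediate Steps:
c(r, L) = r + r*(-1 - 5*r) (c(r, L) = (-5*r - 1)*r + r = (-1 - 5*r)*r + r = r*(-1 - 5*r) + r = r + r*(-1 - 5*r))
(c(-4, 10) + 96)*(-87) = (-5*(-4)² + 96)*(-87) = (-5*16 + 96)*(-87) = (-80 + 96)*(-87) = 16*(-87) = -1392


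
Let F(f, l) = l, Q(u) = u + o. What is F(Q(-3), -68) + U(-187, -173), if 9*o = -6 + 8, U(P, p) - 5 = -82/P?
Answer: -11699/187 ≈ -62.562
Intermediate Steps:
U(P, p) = 5 - 82/P
o = 2/9 (o = (-6 + 8)/9 = (⅑)*2 = 2/9 ≈ 0.22222)
Q(u) = 2/9 + u (Q(u) = u + 2/9 = 2/9 + u)
F(Q(-3), -68) + U(-187, -173) = -68 + (5 - 82/(-187)) = -68 + (5 - 82*(-1/187)) = -68 + (5 + 82/187) = -68 + 1017/187 = -11699/187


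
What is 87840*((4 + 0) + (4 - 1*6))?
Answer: 175680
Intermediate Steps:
87840*((4 + 0) + (4 - 1*6)) = 87840*(4 + (4 - 6)) = 87840*(4 - 2) = 87840*2 = 175680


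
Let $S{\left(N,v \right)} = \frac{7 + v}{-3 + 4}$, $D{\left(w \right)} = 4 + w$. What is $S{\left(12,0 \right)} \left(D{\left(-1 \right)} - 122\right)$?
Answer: $-833$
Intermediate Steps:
$S{\left(N,v \right)} = 7 + v$ ($S{\left(N,v \right)} = \frac{7 + v}{1} = \left(7 + v\right) 1 = 7 + v$)
$S{\left(12,0 \right)} \left(D{\left(-1 \right)} - 122\right) = \left(7 + 0\right) \left(\left(4 - 1\right) - 122\right) = 7 \left(3 - 122\right) = 7 \left(-119\right) = -833$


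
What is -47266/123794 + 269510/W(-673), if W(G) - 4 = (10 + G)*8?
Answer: -1680711537/32805410 ≈ -51.233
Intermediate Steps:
W(G) = 84 + 8*G (W(G) = 4 + (10 + G)*8 = 4 + (80 + 8*G) = 84 + 8*G)
-47266/123794 + 269510/W(-673) = -47266/123794 + 269510/(84 + 8*(-673)) = -47266*1/123794 + 269510/(84 - 5384) = -23633/61897 + 269510/(-5300) = -23633/61897 + 269510*(-1/5300) = -23633/61897 - 26951/530 = -1680711537/32805410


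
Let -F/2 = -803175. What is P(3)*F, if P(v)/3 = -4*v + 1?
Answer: -53009550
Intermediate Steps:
F = 1606350 (F = -2*(-803175) = 1606350)
P(v) = 3 - 12*v (P(v) = 3*(-4*v + 1) = 3*(1 - 4*v) = 3 - 12*v)
P(3)*F = (3 - 12*3)*1606350 = (3 - 36)*1606350 = -33*1606350 = -53009550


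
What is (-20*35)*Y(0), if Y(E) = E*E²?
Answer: 0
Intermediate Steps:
Y(E) = E³
(-20*35)*Y(0) = -20*35*0³ = -700*0 = 0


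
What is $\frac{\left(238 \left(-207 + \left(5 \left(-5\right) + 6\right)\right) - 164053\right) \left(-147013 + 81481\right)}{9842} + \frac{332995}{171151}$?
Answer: $\frac{1221639516403501}{842234071} \approx 1.4505 \cdot 10^{6}$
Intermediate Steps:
$\frac{\left(238 \left(-207 + \left(5 \left(-5\right) + 6\right)\right) - 164053\right) \left(-147013 + 81481\right)}{9842} + \frac{332995}{171151} = \left(238 \left(-207 + \left(-25 + 6\right)\right) - 164053\right) \left(-65532\right) \frac{1}{9842} + 332995 \cdot \frac{1}{171151} = \left(238 \left(-207 - 19\right) - 164053\right) \left(-65532\right) \frac{1}{9842} + \frac{332995}{171151} = \left(238 \left(-226\right) - 164053\right) \left(-65532\right) \frac{1}{9842} + \frac{332995}{171151} = \left(-53788 - 164053\right) \left(-65532\right) \frac{1}{9842} + \frac{332995}{171151} = \left(-217841\right) \left(-65532\right) \frac{1}{9842} + \frac{332995}{171151} = 14275556412 \cdot \frac{1}{9842} + \frac{332995}{171151} = \frac{7137778206}{4921} + \frac{332995}{171151} = \frac{1221639516403501}{842234071}$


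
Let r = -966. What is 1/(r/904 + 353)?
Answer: 452/159073 ≈ 0.0028415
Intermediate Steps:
1/(r/904 + 353) = 1/(-966/904 + 353) = 1/(-966*1/904 + 353) = 1/(-483/452 + 353) = 1/(159073/452) = 452/159073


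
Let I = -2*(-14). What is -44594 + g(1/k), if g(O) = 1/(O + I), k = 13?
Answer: -16276797/365 ≈ -44594.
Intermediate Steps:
I = 28
g(O) = 1/(28 + O) (g(O) = 1/(O + 28) = 1/(28 + O))
-44594 + g(1/k) = -44594 + 1/(28 + 1/13) = -44594 + 1/(365/13) = -44594 + 13/365 = -16276797/365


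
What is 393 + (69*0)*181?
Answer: 393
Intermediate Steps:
393 + (69*0)*181 = 393 + 0*181 = 393 + 0 = 393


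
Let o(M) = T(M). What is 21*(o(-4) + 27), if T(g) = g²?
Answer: 903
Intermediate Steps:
o(M) = M²
21*(o(-4) + 27) = 21*((-4)² + 27) = 21*(16 + 27) = 21*43 = 903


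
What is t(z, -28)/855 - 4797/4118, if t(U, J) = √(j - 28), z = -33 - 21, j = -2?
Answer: -4797/4118 + I*√30/855 ≈ -1.1649 + 0.0064061*I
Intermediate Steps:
z = -54
t(U, J) = I*√30 (t(U, J) = √(-2 - 28) = √(-30) = I*√30)
t(z, -28)/855 - 4797/4118 = (I*√30)/855 - 4797/4118 = (I*√30)*(1/855) - 4797*1/4118 = I*√30/855 - 4797/4118 = -4797/4118 + I*√30/855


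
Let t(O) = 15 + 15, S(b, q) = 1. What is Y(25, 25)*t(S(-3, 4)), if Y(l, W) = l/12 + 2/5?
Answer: 149/2 ≈ 74.500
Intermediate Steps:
t(O) = 30
Y(l, W) = ⅖ + l/12 (Y(l, W) = l*(1/12) + 2*(⅕) = l/12 + ⅖ = ⅖ + l/12)
Y(25, 25)*t(S(-3, 4)) = (⅖ + (1/12)*25)*30 = (⅖ + 25/12)*30 = (149/60)*30 = 149/2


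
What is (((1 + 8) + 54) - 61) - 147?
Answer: -145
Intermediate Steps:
(((1 + 8) + 54) - 61) - 147 = ((9 + 54) - 61) - 147 = (63 - 61) - 147 = 2 - 147 = -145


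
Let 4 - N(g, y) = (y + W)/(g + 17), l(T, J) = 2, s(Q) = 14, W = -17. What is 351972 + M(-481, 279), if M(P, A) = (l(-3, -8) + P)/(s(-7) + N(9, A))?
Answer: 36246889/103 ≈ 3.5191e+5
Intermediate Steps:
N(g, y) = 4 - (-17 + y)/(17 + g) (N(g, y) = 4 - (y - 17)/(g + 17) = 4 - (-17 + y)/(17 + g))
M(P, A) = (2 + P)/(485/26 - A/26) (M(P, A) = (2 + P)/(14 + (85 - A + 4*9)/(17 + 9)) = (2 + P)/(14 + (85 - A + 36)/26) = (2 + P)/(14 + (121 - A)/26) = (2 + P)/(14 + (121/26 - A/26)) = (2 + P)/(485/26 - A/26))
351972 + M(-481, 279) = 351972 + 26*(-2 - 1*(-481))/(-485 + 279) = 351972 + 26*(-2 + 481)/(-206) = 351972 + 26*(-1/206)*479 = 351972 - 6227/103 = 36246889/103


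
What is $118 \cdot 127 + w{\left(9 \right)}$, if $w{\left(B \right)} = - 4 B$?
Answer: $14950$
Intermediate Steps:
$118 \cdot 127 + w{\left(9 \right)} = 118 \cdot 127 - 36 = 14986 - 36 = 14950$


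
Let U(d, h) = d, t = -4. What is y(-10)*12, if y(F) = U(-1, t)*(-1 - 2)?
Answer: 36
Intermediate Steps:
y(F) = 3 (y(F) = -(-1 - 2) = -1*(-3) = 3)
y(-10)*12 = 3*12 = 36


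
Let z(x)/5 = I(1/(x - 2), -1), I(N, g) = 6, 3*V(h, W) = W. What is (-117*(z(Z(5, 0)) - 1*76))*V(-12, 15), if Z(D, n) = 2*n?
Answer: 26910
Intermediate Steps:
V(h, W) = W/3
z(x) = 30 (z(x) = 5*6 = 30)
(-117*(z(Z(5, 0)) - 1*76))*V(-12, 15) = (-117*(30 - 1*76))*((⅓)*15) = -117*(30 - 76)*5 = -117*(-46)*5 = 5382*5 = 26910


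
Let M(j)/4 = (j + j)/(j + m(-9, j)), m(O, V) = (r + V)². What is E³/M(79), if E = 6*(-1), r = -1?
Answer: -166401/79 ≈ -2106.3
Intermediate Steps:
m(O, V) = (-1 + V)²
E = -6
M(j) = 8*j/(j + (-1 + j)²) (M(j) = 4*((j + j)/(j + (-1 + j)²)) = 4*((2*j)/(j + (-1 + j)²)) = 4*(2*j/(j + (-1 + j)²)) = 8*j/(j + (-1 + j)²))
E³/M(79) = (-6)³/((8*79/(79 + (-1 + 79)²))) = -216/(8*79/(79 + 78²)) = -216/(8*79/(79 + 6084)) = -216/(8*79/6163) = -216/(8*79*(1/6163)) = -216/632/6163 = -216*6163/632 = -166401/79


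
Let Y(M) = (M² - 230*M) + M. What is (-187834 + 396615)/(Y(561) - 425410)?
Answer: -208781/239158 ≈ -0.87298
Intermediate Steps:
Y(M) = M² - 229*M
(-187834 + 396615)/(Y(561) - 425410) = (-187834 + 396615)/(561*(-229 + 561) - 425410) = 208781/(561*332 - 425410) = 208781/(186252 - 425410) = 208781/(-239158) = 208781*(-1/239158) = -208781/239158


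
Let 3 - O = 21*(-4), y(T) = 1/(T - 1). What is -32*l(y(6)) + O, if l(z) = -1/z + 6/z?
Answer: -713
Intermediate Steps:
y(T) = 1/(-1 + T)
l(z) = 5/z
O = 87 (O = 3 - 21*(-4) = 3 - 1*(-84) = 3 + 84 = 87)
-32*l(y(6)) + O = -160/(1/(-1 + 6)) + 87 = -160/(1/5) + 87 = -160/⅕ + 87 = -160*5 + 87 = -32*25 + 87 = -800 + 87 = -713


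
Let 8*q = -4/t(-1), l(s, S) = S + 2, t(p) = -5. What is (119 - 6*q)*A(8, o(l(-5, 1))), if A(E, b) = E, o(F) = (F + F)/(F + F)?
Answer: 4736/5 ≈ 947.20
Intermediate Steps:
l(s, S) = 2 + S
o(F) = 1 (o(F) = (2*F)/((2*F)) = (2*F)*(1/(2*F)) = 1)
q = ⅒ (q = (-4/(-5))/8 = (-4*(-⅕))/8 = (⅛)*(⅘) = ⅒ ≈ 0.10000)
(119 - 6*q)*A(8, o(l(-5, 1))) = (119 - 6*⅒)*8 = (119 - ⅗)*8 = (592/5)*8 = 4736/5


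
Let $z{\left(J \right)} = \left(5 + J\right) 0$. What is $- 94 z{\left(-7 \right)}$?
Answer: $0$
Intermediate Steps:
$z{\left(J \right)} = 0$
$- 94 z{\left(-7 \right)} = \left(-94\right) 0 = 0$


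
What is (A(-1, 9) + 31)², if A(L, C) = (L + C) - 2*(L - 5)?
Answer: 2601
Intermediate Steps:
A(L, C) = 10 + C - L (A(L, C) = (C + L) - 2*(-5 + L) = (C + L) + (10 - 2*L) = 10 + C - L)
(A(-1, 9) + 31)² = ((10 + 9 - 1*(-1)) + 31)² = ((10 + 9 + 1) + 31)² = (20 + 31)² = 51² = 2601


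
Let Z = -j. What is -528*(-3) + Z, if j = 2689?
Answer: -1105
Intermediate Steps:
Z = -2689 (Z = -1*2689 = -2689)
-528*(-3) + Z = -528*(-3) - 2689 = 1584 - 2689 = -1105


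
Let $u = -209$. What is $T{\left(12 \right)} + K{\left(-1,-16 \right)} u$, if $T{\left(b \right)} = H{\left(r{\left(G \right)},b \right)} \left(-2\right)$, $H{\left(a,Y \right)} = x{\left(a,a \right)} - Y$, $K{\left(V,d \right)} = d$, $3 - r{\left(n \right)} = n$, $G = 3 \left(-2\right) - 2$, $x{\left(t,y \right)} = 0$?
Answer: $3368$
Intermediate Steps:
$G = -8$ ($G = -6 - 2 = -8$)
$r{\left(n \right)} = 3 - n$
$H{\left(a,Y \right)} = - Y$ ($H{\left(a,Y \right)} = 0 - Y = - Y$)
$T{\left(b \right)} = 2 b$ ($T{\left(b \right)} = - b \left(-2\right) = 2 b$)
$T{\left(12 \right)} + K{\left(-1,-16 \right)} u = 2 \cdot 12 - -3344 = 24 + 3344 = 3368$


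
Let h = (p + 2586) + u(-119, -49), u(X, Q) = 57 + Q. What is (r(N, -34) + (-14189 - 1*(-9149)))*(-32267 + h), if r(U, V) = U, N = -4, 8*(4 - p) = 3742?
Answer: 152009767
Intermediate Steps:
p = -1855/4 (p = 4 - ⅛*3742 = 4 - 1871/4 = -1855/4 ≈ -463.75)
h = 8521/4 (h = (-1855/4 + 2586) + (57 - 49) = 8489/4 + 8 = 8521/4 ≈ 2130.3)
(r(N, -34) + (-14189 - 1*(-9149)))*(-32267 + h) = (-4 + (-14189 - 1*(-9149)))*(-32267 + 8521/4) = (-4 + (-14189 + 9149))*(-120547/4) = (-4 - 5040)*(-120547/4) = -5044*(-120547/4) = 152009767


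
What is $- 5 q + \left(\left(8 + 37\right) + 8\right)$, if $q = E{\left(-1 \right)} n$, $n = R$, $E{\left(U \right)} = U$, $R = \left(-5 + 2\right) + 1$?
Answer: $43$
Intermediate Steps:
$R = -2$ ($R = -3 + 1 = -2$)
$n = -2$
$q = 2$ ($q = \left(-1\right) \left(-2\right) = 2$)
$- 5 q + \left(\left(8 + 37\right) + 8\right) = \left(-5\right) 2 + \left(\left(8 + 37\right) + 8\right) = -10 + \left(45 + 8\right) = -10 + 53 = 43$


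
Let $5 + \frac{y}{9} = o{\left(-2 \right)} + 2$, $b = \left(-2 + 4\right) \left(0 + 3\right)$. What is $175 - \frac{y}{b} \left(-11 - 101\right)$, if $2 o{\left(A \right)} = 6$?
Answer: $175$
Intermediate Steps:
$o{\left(A \right)} = 3$ ($o{\left(A \right)} = \frac{1}{2} \cdot 6 = 3$)
$b = 6$ ($b = 2 \cdot 3 = 6$)
$y = 0$ ($y = -45 + 9 \left(3 + 2\right) = -45 + 9 \cdot 5 = -45 + 45 = 0$)
$175 - \frac{y}{b} \left(-11 - 101\right) = 175 - \frac{0}{6} \left(-11 - 101\right) = 175 - 0 \cdot \frac{1}{6} \left(-11 - 101\right) = 175 - 0 \left(-112\right) = 175 - 0 = 175 + 0 = 175$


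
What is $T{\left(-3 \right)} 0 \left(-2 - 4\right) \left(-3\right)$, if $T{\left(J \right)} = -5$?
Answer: $0$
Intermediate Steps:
$T{\left(-3 \right)} 0 \left(-2 - 4\right) \left(-3\right) = \left(-5\right) 0 \left(-2 - 4\right) \left(-3\right) = 0 \left(\left(-6\right) \left(-3\right)\right) = 0 \cdot 18 = 0$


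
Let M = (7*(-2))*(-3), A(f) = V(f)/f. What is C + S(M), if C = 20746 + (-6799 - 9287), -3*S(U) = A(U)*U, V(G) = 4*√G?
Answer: 4660 - 4*√42/3 ≈ 4651.4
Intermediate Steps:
A(f) = 4/√f (A(f) = (4*√f)/f = 4/√f)
M = 42 (M = -14*(-3) = 42)
S(U) = -4*√U/3 (S(U) = -4/√U*U/3 = -4*√U/3)
C = 4660 (C = 20746 - 16086 = 4660)
C + S(M) = 4660 - 4*√42/3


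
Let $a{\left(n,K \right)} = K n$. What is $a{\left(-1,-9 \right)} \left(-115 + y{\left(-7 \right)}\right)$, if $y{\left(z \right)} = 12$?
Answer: $-927$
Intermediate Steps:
$a{\left(-1,-9 \right)} \left(-115 + y{\left(-7 \right)}\right) = \left(-9\right) \left(-1\right) \left(-115 + 12\right) = 9 \left(-103\right) = -927$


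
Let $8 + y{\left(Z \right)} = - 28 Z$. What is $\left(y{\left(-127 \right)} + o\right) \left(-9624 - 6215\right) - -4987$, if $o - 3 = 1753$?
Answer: $-84005069$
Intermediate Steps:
$o = 1756$ ($o = 3 + 1753 = 1756$)
$y{\left(Z \right)} = -8 - 28 Z$
$\left(y{\left(-127 \right)} + o\right) \left(-9624 - 6215\right) - -4987 = \left(\left(-8 - -3556\right) + 1756\right) \left(-9624 - 6215\right) - -4987 = \left(\left(-8 + 3556\right) + 1756\right) \left(-15839\right) + 4987 = \left(3548 + 1756\right) \left(-15839\right) + 4987 = 5304 \left(-15839\right) + 4987 = -84010056 + 4987 = -84005069$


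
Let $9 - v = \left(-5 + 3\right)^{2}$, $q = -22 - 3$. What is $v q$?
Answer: $-125$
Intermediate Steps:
$q = -25$
$v = 5$ ($v = 9 - \left(-5 + 3\right)^{2} = 9 - \left(-2\right)^{2} = 9 - 4 = 5$)
$v q = 5 \left(-25\right) = -125$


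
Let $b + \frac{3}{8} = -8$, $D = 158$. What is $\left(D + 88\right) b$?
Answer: $- \frac{8241}{4} \approx -2060.3$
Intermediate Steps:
$b = - \frac{67}{8}$ ($b = - \frac{3}{8} - 8 = - \frac{67}{8} \approx -8.375$)
$\left(D + 88\right) b = \left(158 + 88\right) \left(- \frac{67}{8}\right) = 246 \left(- \frac{67}{8}\right) = - \frac{8241}{4}$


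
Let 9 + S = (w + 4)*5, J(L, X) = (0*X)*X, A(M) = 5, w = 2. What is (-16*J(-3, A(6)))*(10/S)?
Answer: 0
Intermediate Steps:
J(L, X) = 0 (J(L, X) = 0*X = 0)
S = 21 (S = -9 + (2 + 4)*5 = -9 + 6*5 = -9 + 30 = 21)
(-16*J(-3, A(6)))*(10/S) = (-16*0)*(10/21) = 0*(10*(1/21)) = 0*(10/21) = 0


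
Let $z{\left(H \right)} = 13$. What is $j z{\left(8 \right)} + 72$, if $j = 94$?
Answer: $1294$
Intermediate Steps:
$j z{\left(8 \right)} + 72 = 94 \cdot 13 + 72 = 1222 + 72 = 1294$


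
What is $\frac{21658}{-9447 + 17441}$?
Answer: $\frac{1547}{571} \approx 2.7093$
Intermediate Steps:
$\frac{21658}{-9447 + 17441} = \frac{21658}{7994} = 21658 \cdot \frac{1}{7994} = \frac{1547}{571}$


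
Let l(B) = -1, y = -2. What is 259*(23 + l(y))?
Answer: 5698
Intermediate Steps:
259*(23 + l(y)) = 259*(23 - 1) = 259*22 = 5698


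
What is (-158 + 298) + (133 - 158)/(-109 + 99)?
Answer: 285/2 ≈ 142.50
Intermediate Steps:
(-158 + 298) + (133 - 158)/(-109 + 99) = 140 - 25/(-10) = 140 - 25*(-⅒) = 140 + 5/2 = 285/2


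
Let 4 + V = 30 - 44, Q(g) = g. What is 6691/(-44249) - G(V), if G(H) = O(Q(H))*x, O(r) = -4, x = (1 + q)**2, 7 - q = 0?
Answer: 11321053/44249 ≈ 255.85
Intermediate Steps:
q = 7 (q = 7 - 1*0 = 7 + 0 = 7)
x = 64 (x = (1 + 7)**2 = 8**2 = 64)
V = -18 (V = -4 + (30 - 44) = -4 - 14 = -18)
G(H) = -256 (G(H) = -4*64 = -256)
6691/(-44249) - G(V) = 6691/(-44249) - 1*(-256) = 6691*(-1/44249) + 256 = -6691/44249 + 256 = 11321053/44249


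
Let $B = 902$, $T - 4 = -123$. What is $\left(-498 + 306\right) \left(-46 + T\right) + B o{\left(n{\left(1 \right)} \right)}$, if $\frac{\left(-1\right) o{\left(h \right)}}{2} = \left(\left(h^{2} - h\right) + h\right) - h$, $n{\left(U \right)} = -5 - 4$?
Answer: $-130680$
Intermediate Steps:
$T = -119$ ($T = 4 - 123 = -119$)
$n{\left(U \right)} = -9$ ($n{\left(U \right)} = -5 - 4 = -9$)
$o{\left(h \right)} = - 2 h^{2} + 2 h$ ($o{\left(h \right)} = - 2 \left(\left(\left(h^{2} - h\right) + h\right) - h\right) = - 2 \left(h^{2} - h\right) = - 2 h^{2} + 2 h$)
$\left(-498 + 306\right) \left(-46 + T\right) + B o{\left(n{\left(1 \right)} \right)} = \left(-498 + 306\right) \left(-46 - 119\right) + 902 \cdot 2 \left(-9\right) \left(1 - -9\right) = \left(-192\right) \left(-165\right) + 902 \cdot 2 \left(-9\right) \left(1 + 9\right) = 31680 + 902 \cdot 2 \left(-9\right) 10 = 31680 + 902 \left(-180\right) = 31680 - 162360 = -130680$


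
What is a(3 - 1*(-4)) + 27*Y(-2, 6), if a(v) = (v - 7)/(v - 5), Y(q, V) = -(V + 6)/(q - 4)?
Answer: 54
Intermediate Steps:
Y(q, V) = -(6 + V)/(-4 + q)
a(v) = (-7 + v)/(-5 + v)
a(3 - 1*(-4)) + 27*Y(-2, 6) = (-7 + (3 - 1*(-4)))/(-5 + (3 - 1*(-4))) + 27*((-6 - 1*6)/(-4 - 2)) = (-7 + (3 + 4))/(-5 + (3 + 4)) + 27*((-6 - 6)/(-6)) = (-7 + 7)/(-5 + 7) + 27*(-⅙*(-12)) = 0/2 + 27*2 = (½)*0 + 54 = 0 + 54 = 54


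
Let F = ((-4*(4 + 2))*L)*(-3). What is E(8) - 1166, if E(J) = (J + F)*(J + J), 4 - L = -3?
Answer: 7026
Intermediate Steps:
L = 7 (L = 4 - 1*(-3) = 4 + 3 = 7)
F = 504 (F = (-4*(4 + 2)*7)*(-3) = (-4*6*7)*(-3) = -24*7*(-3) = -168*(-3) = 504)
E(J) = 2*J*(504 + J) (E(J) = (J + 504)*(J + J) = (504 + J)*(2*J) = 2*J*(504 + J))
E(8) - 1166 = 2*8*(504 + 8) - 1166 = 2*8*512 - 1166 = 8192 - 1166 = 7026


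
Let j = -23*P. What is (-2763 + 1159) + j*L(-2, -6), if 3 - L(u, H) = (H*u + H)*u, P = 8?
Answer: -4364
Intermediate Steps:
j = -184 (j = -23*8 = -184)
L(u, H) = 3 - u*(H + H*u) (L(u, H) = 3 - (H*u + H)*u = 3 - (H + H*u)*u = 3 - u*(H + H*u))
(-2763 + 1159) + j*L(-2, -6) = (-2763 + 1159) - 184*(3 - 1*(-6)*(-2) - 1*(-6)*(-2)²) = -1604 - 184*(3 - 12 - 1*(-6)*4) = -1604 - 184*(3 - 12 + 24) = -1604 - 184*15 = -1604 - 2760 = -4364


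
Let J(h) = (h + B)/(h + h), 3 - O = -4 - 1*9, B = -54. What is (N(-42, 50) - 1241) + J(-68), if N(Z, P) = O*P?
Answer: -29927/68 ≈ -440.10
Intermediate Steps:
O = 16 (O = 3 - (-4 - 1*9) = 3 - (-4 - 9) = 3 - 1*(-13) = 3 + 13 = 16)
N(Z, P) = 16*P
J(h) = (-54 + h)/(2*h) (J(h) = (h - 54)/(h + h) = (-54 + h)/((2*h)) = (-54 + h)*(1/(2*h)) = (-54 + h)/(2*h))
(N(-42, 50) - 1241) + J(-68) = (16*50 - 1241) + (½)*(-54 - 68)/(-68) = (800 - 1241) + (½)*(-1/68)*(-122) = -441 + 61/68 = -29927/68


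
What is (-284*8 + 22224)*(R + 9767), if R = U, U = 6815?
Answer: 330844064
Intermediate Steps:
R = 6815
(-284*8 + 22224)*(R + 9767) = (-284*8 + 22224)*(6815 + 9767) = (-2272 + 22224)*16582 = 19952*16582 = 330844064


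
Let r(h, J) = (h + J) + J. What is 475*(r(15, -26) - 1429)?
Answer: -696350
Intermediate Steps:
r(h, J) = h + 2*J (r(h, J) = (J + h) + J = h + 2*J)
475*(r(15, -26) - 1429) = 475*((15 + 2*(-26)) - 1429) = 475*((15 - 52) - 1429) = 475*(-37 - 1429) = 475*(-1466) = -696350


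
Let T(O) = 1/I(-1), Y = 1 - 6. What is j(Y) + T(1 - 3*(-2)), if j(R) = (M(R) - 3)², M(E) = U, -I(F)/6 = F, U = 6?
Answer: 55/6 ≈ 9.1667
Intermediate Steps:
I(F) = -6*F
M(E) = 6
Y = -5
T(O) = ⅙ (T(O) = 1/(-6*(-1)) = 1/6 = ⅙)
j(R) = 9 (j(R) = (6 - 3)² = 3² = 9)
j(Y) + T(1 - 3*(-2)) = 9 + ⅙ = 55/6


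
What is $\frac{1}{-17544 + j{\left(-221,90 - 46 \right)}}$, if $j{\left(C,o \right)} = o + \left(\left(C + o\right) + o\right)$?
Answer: $- \frac{1}{17633} \approx -5.6712 \cdot 10^{-5}$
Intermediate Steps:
$j{\left(C,o \right)} = C + 3 o$ ($j{\left(C,o \right)} = o + \left(C + 2 o\right) = C + 3 o$)
$\frac{1}{-17544 + j{\left(-221,90 - 46 \right)}} = \frac{1}{-17544 - \left(221 - 3 \left(90 - 46\right)\right)} = \frac{1}{-17544 + \left(-221 + 3 \cdot 44\right)} = \frac{1}{-17544 + \left(-221 + 132\right)} = \frac{1}{-17544 - 89} = \frac{1}{-17633} = - \frac{1}{17633}$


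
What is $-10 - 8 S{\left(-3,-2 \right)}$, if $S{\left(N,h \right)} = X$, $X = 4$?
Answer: $-42$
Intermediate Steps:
$S{\left(N,h \right)} = 4$
$-10 - 8 S{\left(-3,-2 \right)} = -10 - 32 = -42$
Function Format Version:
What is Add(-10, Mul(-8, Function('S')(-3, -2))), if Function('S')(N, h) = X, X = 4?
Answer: -42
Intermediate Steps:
Function('S')(N, h) = 4
Add(-10, Mul(-8, Function('S')(-3, -2))) = Add(-10, Mul(-8, 4)) = Add(-10, -32) = -42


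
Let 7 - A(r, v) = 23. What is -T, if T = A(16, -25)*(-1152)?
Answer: -18432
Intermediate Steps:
A(r, v) = -16 (A(r, v) = 7 - 1*23 = 7 - 23 = -16)
T = 18432 (T = -16*(-1152) = 18432)
-T = -1*18432 = -18432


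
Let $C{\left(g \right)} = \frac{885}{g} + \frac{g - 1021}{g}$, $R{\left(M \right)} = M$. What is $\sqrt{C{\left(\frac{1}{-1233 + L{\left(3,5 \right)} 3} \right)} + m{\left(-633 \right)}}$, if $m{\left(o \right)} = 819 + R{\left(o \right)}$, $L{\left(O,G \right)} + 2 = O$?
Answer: $\sqrt{167467} \approx 409.23$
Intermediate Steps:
$L{\left(O,G \right)} = -2 + O$
$C{\left(g \right)} = \frac{885}{g} + \frac{-1021 + g}{g}$
$m{\left(o \right)} = 819 + o$
$\sqrt{C{\left(\frac{1}{-1233 + L{\left(3,5 \right)} 3} \right)} + m{\left(-633 \right)}} = \sqrt{\frac{-136 + \frac{1}{-1233 + \left(-2 + 3\right) 3}}{\frac{1}{-1233 + \left(-2 + 3\right) 3}} + \left(819 - 633\right)} = \sqrt{\frac{-136 + \frac{1}{-1233 + 1 \cdot 3}}{\frac{1}{-1233 + 1 \cdot 3}} + 186} = \sqrt{\frac{-136 + \frac{1}{-1233 + 3}}{\frac{1}{-1233 + 3}} + 186} = \sqrt{\frac{-136 + \frac{1}{-1230}}{\frac{1}{-1230}} + 186} = \sqrt{\frac{-136 - \frac{1}{1230}}{- \frac{1}{1230}} + 186} = \sqrt{\left(-1230\right) \left(- \frac{167281}{1230}\right) + 186} = \sqrt{167281 + 186} = \sqrt{167467}$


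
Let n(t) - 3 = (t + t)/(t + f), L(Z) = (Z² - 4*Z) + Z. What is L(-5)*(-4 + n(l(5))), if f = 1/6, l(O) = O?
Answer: 1160/31 ≈ 37.419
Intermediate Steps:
f = ⅙ (f = 1*(⅙) = ⅙ ≈ 0.16667)
L(Z) = Z² - 3*Z
n(t) = 3 + 2*t/(⅙ + t) (n(t) = 3 + (t + t)/(t + ⅙) = 3 + (2*t)/(⅙ + t) = 3 + 2*t/(⅙ + t))
L(-5)*(-4 + n(l(5))) = (-5*(-3 - 5))*(-4 + 3*(1 + 10*5)/(1 + 6*5)) = (-5*(-8))*(-4 + 3*(1 + 50)/(1 + 30)) = 40*(-4 + 3*51/31) = 40*(-4 + 3*(1/31)*51) = 40*(-4 + 153/31) = 40*(29/31) = 1160/31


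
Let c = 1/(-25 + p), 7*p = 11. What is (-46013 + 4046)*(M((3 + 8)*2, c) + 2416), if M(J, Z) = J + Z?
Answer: -16779455775/164 ≈ -1.0231e+8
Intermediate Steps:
p = 11/7 (p = (1/7)*11 = 11/7 ≈ 1.5714)
c = -7/164 (c = 1/(-25 + 11/7) = 1/(-164/7) = -7/164 ≈ -0.042683)
(-46013 + 4046)*(M((3 + 8)*2, c) + 2416) = (-46013 + 4046)*(((3 + 8)*2 - 7/164) + 2416) = -41967*((11*2 - 7/164) + 2416) = -41967*((22 - 7/164) + 2416) = -41967*(3601/164 + 2416) = -41967*399825/164 = -16779455775/164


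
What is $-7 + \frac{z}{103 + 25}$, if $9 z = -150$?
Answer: $- \frac{1369}{192} \approx -7.1302$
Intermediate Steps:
$z = - \frac{50}{3}$ ($z = \frac{1}{9} \left(-150\right) = - \frac{50}{3} \approx -16.667$)
$-7 + \frac{z}{103 + 25} = -7 - \frac{50}{3 \left(103 + 25\right)} = -7 - \frac{50}{3 \cdot 128} = -7 - \frac{25}{192} = - \frac{1369}{192}$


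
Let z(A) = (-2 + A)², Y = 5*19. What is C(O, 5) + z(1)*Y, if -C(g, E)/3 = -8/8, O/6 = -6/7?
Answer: 98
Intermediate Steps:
O = -36/7 (O = 6*(-6/7) = -36/7 ≈ -5.1429)
Y = 95
C(g, E) = 3 (C(g, E) = -(-24)/8 = -3*(-1) = 3)
C(O, 5) + z(1)*Y = 3 + (-2 + 1)²*95 = 3 + (-1)²*95 = 3 + 1*95 = 3 + 95 = 98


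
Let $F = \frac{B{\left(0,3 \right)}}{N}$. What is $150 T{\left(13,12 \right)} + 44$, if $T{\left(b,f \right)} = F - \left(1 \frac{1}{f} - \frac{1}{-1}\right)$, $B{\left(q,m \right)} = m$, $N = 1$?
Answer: $\frac{663}{2} \approx 331.5$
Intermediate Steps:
$F = 3$ ($F = \frac{3}{1} = 3 \cdot 1 = 3$)
$T{\left(b,f \right)} = 2 - \frac{1}{f}$ ($T{\left(b,f \right)} = 3 - \left(1 \frac{1}{f} - \frac{1}{-1}\right) = 3 - \left(\frac{1}{f} - -1\right) = 3 - \left(\frac{1}{f} + 1\right) = 3 - \left(1 + \frac{1}{f}\right) = 2 - \frac{1}{f}$)
$150 T{\left(13,12 \right)} + 44 = 150 \left(2 - \frac{1}{12}\right) + 44 = 150 \cdot \frac{23}{12} + 44 = \frac{575}{2} + 44 = \frac{663}{2}$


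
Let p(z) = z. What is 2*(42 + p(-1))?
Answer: 82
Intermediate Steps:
2*(42 + p(-1)) = 2*(42 - 1) = 2*41 = 82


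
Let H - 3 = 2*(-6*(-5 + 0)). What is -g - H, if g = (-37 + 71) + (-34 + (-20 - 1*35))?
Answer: -8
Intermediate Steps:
g = -55 (g = 34 + (-34 + (-20 - 35)) = 34 + (-34 - 55) = 34 - 89 = -55)
H = 63 (H = 3 + 2*(-6*(-5 + 0)) = 3 + 2*(-6*(-5)) = 3 + 2*30 = 3 + 60 = 63)
-g - H = -1*(-55) - 1*63 = 55 - 63 = -8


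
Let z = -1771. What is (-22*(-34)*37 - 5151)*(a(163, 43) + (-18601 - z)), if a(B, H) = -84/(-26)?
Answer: -4927298700/13 ≈ -3.7902e+8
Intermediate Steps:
a(B, H) = 42/13 (a(B, H) = -84*(-1/26) = 42/13)
(-22*(-34)*37 - 5151)*(a(163, 43) + (-18601 - z)) = (-22*(-34)*37 - 5151)*(42/13 + (-18601 - 1*(-1771))) = (748*37 - 5151)*(42/13 + (-18601 + 1771)) = (27676 - 5151)*(42/13 - 16830) = 22525*(-218748/13) = -4927298700/13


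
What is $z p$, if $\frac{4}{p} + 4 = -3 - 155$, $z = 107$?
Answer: $- \frac{214}{81} \approx -2.642$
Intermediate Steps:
$p = - \frac{2}{81}$ ($p = \frac{4}{-4 - 158} = \frac{4}{-162} = 4 \left(- \frac{1}{162}\right) = - \frac{2}{81} \approx -0.024691$)
$z p = 107 \left(- \frac{2}{81}\right) = - \frac{214}{81}$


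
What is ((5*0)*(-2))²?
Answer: 0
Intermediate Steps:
((5*0)*(-2))² = (0*(-2))² = 0² = 0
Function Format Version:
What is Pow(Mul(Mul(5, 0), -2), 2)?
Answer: 0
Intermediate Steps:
Pow(Mul(Mul(5, 0), -2), 2) = Pow(Mul(0, -2), 2) = Pow(0, 2) = 0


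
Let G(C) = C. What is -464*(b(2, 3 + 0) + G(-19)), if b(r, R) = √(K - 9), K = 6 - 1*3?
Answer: 8816 - 464*I*√6 ≈ 8816.0 - 1136.6*I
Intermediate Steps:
K = 3 (K = 6 - 3 = 3)
b(r, R) = I*√6 (b(r, R) = √(3 - 9) = √(-6) = I*√6)
-464*(b(2, 3 + 0) + G(-19)) = -464*(I*√6 - 19) = -464*(-19 + I*√6) = 8816 - 464*I*√6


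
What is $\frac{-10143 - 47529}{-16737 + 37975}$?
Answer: $- \frac{28836}{10619} \approx -2.7155$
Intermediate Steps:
$\frac{-10143 - 47529}{-16737 + 37975} = - \frac{57672}{21238} = \left(-57672\right) \frac{1}{21238} = - \frac{28836}{10619}$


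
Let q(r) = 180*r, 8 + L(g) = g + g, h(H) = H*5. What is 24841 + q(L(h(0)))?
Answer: 23401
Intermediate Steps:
h(H) = 5*H
L(g) = -8 + 2*g (L(g) = -8 + (g + g) = -8 + 2*g)
24841 + q(L(h(0))) = 24841 + 180*(-8 + 2*(5*0)) = 24841 + 180*(-8 + 2*0) = 24841 + 180*(-8 + 0) = 24841 + 180*(-8) = 24841 - 1440 = 23401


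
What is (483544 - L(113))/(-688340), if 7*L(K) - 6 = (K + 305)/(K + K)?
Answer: -382482417/544476940 ≈ -0.70248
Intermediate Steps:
L(K) = 6/7 + (305 + K)/(14*K) (L(K) = 6/7 + ((K + 305)/(K + K))/7 = 6/7 + ((305 + K)/((2*K)))/7 = 6/7 + ((305 + K)*(1/(2*K)))/7 = 6/7 + ((305 + K)/(2*K))/7 = 6/7 + (305 + K)/(14*K))
(483544 - L(113))/(-688340) = (483544 - (305 + 13*113)/(14*113))/(-688340) = (483544 - (305 + 1469)/(14*113))*(-1/688340) = (483544 - 1774/(14*113))*(-1/688340) = (483544 - 1*887/791)*(-1/688340) = (483544 - 887/791)*(-1/688340) = (382482417/791)*(-1/688340) = -382482417/544476940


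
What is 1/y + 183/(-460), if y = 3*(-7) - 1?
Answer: -2243/5060 ≈ -0.44328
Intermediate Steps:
y = -22 (y = -21 - 1 = -22)
1/y + 183/(-460) = 1/(-22) + 183/(-460) = 1*(-1/22) + 183*(-1/460) = -1/22 - 183/460 = -2243/5060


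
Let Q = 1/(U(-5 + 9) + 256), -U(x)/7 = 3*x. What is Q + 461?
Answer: 79293/172 ≈ 461.01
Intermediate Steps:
U(x) = -21*x
Q = 1/172 (Q = 1/(-21*(-5 + 9) + 256) = 1/(-21*4 + 256) = 1/(-84 + 256) = 1/172 ≈ 0.0058140)
Q + 461 = 1/172 + 461 = 79293/172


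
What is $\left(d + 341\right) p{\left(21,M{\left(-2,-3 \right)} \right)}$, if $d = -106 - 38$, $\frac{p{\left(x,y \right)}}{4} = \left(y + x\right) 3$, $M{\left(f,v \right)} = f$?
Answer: $44916$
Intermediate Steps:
$p{\left(x,y \right)} = 12 x + 12 y$ ($p{\left(x,y \right)} = 4 \left(y + x\right) 3 = 4 \left(x + y\right) 3 = 4 \left(3 x + 3 y\right) = 12 x + 12 y$)
$d = -144$
$\left(d + 341\right) p{\left(21,M{\left(-2,-3 \right)} \right)} = \left(-144 + 341\right) \left(12 \cdot 21 + 12 \left(-2\right)\right) = 197 \left(252 - 24\right) = 197 \cdot 228 = 44916$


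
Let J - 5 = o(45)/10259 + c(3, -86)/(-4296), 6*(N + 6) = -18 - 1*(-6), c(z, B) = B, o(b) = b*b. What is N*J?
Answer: -229944994/5509083 ≈ -41.739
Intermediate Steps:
o(b) = b²
N = -8 (N = -6 + (-18 - 1*(-6))/6 = -6 + (-18 + 6)/6 = -6 + (⅙)*(-12) = -6 - 2 = -8)
J = 114972497/22036332 (J = 5 + (45²/10259 - 86/(-4296)) = 5 + (2025*(1/10259) - 86*(-1/4296)) = 5 + (2025/10259 + 43/2148) = 5 + 4790837/22036332 = 114972497/22036332 ≈ 5.2174)
N*J = -8*114972497/22036332 = -229944994/5509083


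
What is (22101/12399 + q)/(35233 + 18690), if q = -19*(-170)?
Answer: 13356957/222863759 ≈ 0.059933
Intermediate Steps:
q = 3230
(22101/12399 + q)/(35233 + 18690) = (22101/12399 + 3230)/(35233 + 18690) = (22101*(1/12399) + 3230)/53923 = (7367/4133 + 3230)*(1/53923) = (13356957/4133)*(1/53923) = 13356957/222863759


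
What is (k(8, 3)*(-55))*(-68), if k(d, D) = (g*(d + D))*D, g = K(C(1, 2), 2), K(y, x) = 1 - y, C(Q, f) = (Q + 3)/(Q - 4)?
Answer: 287980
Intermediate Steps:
C(Q, f) = (3 + Q)/(-4 + Q)
g = 7/3 (g = 1 - (3 + 1)/(-4 + 1) = 1 - 4/(-3) = 1 - (-1)*4/3 = 1 - 1*(-4/3) = 1 + 4/3 = 7/3 ≈ 2.3333)
k(d, D) = D*(7*D/3 + 7*d/3) (k(d, D) = (7*(d + D)/3)*D = (7*(D + d)/3)*D = (7*D/3 + 7*d/3)*D = D*(7*D/3 + 7*d/3))
(k(8, 3)*(-55))*(-68) = (((7/3)*3*(3 + 8))*(-55))*(-68) = (((7/3)*3*11)*(-55))*(-68) = (77*(-55))*(-68) = -4235*(-68) = 287980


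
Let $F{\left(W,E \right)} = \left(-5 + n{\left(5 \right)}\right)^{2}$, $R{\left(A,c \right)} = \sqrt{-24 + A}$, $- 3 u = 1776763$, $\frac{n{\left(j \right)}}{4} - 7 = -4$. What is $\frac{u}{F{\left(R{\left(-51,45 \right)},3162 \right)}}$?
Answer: $- \frac{1776763}{147} \approx -12087.0$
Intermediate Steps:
$n{\left(j \right)} = 12$ ($n{\left(j \right)} = 28 + 4 \left(-4\right) = 28 - 16 = 12$)
$u = - \frac{1776763}{3}$ ($u = \left(- \frac{1}{3}\right) 1776763 = - \frac{1776763}{3} \approx -5.9225 \cdot 10^{5}$)
$F{\left(W,E \right)} = 49$ ($F{\left(W,E \right)} = \left(-5 + 12\right)^{2} = 7^{2} = 49$)
$\frac{u}{F{\left(R{\left(-51,45 \right)},3162 \right)}} = - \frac{1776763}{3 \cdot 49} = \left(- \frac{1776763}{3}\right) \frac{1}{49} = - \frac{1776763}{147}$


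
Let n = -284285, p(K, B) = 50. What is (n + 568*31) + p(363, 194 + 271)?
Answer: -266627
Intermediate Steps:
(n + 568*31) + p(363, 194 + 271) = (-284285 + 568*31) + 50 = (-284285 + 17608) + 50 = -266677 + 50 = -266627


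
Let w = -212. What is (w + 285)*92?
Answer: 6716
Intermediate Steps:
(w + 285)*92 = (-212 + 285)*92 = 73*92 = 6716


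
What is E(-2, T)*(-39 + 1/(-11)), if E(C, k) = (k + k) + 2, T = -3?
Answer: 1720/11 ≈ 156.36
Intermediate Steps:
E(C, k) = 2 + 2*k (E(C, k) = 2*k + 2 = 2 + 2*k)
E(-2, T)*(-39 + 1/(-11)) = (2 + 2*(-3))*(-39 + 1/(-11)) = (2 - 6)*(-39 - 1/11) = -4*(-430/11) = 1720/11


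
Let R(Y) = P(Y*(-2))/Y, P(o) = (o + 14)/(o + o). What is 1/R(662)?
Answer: 876488/655 ≈ 1338.2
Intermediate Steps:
P(o) = (14 + o)/(2*o) (P(o) = (14 + o)/((2*o)) = (14 + o)*(1/(2*o)) = (14 + o)/(2*o))
R(Y) = -(14 - 2*Y)/(4*Y²) (R(Y) = ((14 + Y*(-2))/(2*((Y*(-2)))))/Y = ((14 - 2*Y)/(2*((-2*Y))))/Y = ((-1/(2*Y))*(14 - 2*Y)/2)/Y = (-(14 - 2*Y)/(4*Y))/Y = -(14 - 2*Y)/(4*Y²))
1/R(662) = 1/((½)*(-7 + 662)/662²) = 1/((½)*(1/438244)*655) = 1/(655/876488) = 876488/655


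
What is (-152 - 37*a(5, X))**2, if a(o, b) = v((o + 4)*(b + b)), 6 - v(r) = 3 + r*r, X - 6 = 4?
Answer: 1436490940369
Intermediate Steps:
X = 10 (X = 6 + 4 = 10)
v(r) = 3 - r**2 (v(r) = 6 - (3 + r*r) = 6 - (3 + r**2) = 6 + (-3 - r**2) = 3 - r**2)
a(o, b) = 3 - 4*b**2*(4 + o)**2 (a(o, b) = 3 - ((o + 4)*(b + b))**2 = 3 - ((4 + o)*(2*b))**2 = 3 - (2*b*(4 + o))**2 = 3 - 4*b**2*(4 + o)**2)
(-152 - 37*a(5, X))**2 = (-152 - 37*(3 - 4*10**2*(4 + 5)**2))**2 = (-152 - 37*(3 - 4*100*9**2))**2 = (-152 - 37*(3 - 4*100*81))**2 = (-152 - 37*(3 - 32400))**2 = (-152 - 37*(-32397))**2 = (-152 + 1198689)**2 = 1198537**2 = 1436490940369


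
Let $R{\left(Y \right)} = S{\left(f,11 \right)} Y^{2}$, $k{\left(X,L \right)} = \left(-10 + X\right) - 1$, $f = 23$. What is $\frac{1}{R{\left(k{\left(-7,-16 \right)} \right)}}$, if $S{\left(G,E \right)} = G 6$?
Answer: $\frac{1}{44712} \approx 2.2365 \cdot 10^{-5}$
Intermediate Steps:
$k{\left(X,L \right)} = -11 + X$
$S{\left(G,E \right)} = 6 G$
$R{\left(Y \right)} = 138 Y^{2}$ ($R{\left(Y \right)} = 6 \cdot 23 Y^{2} = 138 Y^{2}$)
$\frac{1}{R{\left(k{\left(-7,-16 \right)} \right)}} = \frac{1}{138 \left(-11 - 7\right)^{2}} = \frac{1}{138 \left(-18\right)^{2}} = \frac{1}{138 \cdot 324} = \frac{1}{44712}$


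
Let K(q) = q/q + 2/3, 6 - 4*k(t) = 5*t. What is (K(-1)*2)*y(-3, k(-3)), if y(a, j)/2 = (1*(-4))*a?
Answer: 80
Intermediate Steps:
k(t) = 3/2 - 5*t/4
y(a, j) = -8*a (y(a, j) = 2*((1*(-4))*a) = 2*(-4*a) = -8*a)
K(q) = 5/3 (K(q) = 1 + 2*(⅓) = 1 + ⅔ = 5/3)
(K(-1)*2)*y(-3, k(-3)) = ((5/3)*2)*(-8*(-3)) = (10/3)*24 = 80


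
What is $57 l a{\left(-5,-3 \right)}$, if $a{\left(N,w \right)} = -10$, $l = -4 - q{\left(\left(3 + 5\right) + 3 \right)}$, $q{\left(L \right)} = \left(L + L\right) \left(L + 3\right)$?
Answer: $177840$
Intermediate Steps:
$q{\left(L \right)} = 2 L \left(3 + L\right)$
$l = -312$ ($l = -4 - 2 \left(\left(3 + 5\right) + 3\right) \left(3 + \left(\left(3 + 5\right) + 3\right)\right) = -4 - 2 \left(8 + 3\right) \left(3 + \left(8 + 3\right)\right) = -4 - 2 \cdot 11 \left(3 + 11\right) = -4 - 2 \cdot 11 \cdot 14 = -4 - 308 = -312$)
$57 l a{\left(-5,-3 \right)} = 57 \left(-312\right) \left(-10\right) = \left(-17784\right) \left(-10\right) = 177840$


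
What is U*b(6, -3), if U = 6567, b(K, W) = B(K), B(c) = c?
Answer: 39402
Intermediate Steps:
b(K, W) = K
U*b(6, -3) = 6567*6 = 39402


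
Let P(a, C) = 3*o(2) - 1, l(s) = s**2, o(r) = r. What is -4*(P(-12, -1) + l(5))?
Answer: -120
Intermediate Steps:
P(a, C) = 5 (P(a, C) = 3*2 - 1 = 6 - 1 = 5)
-4*(P(-12, -1) + l(5)) = -4*(5 + 5**2) = -4*(5 + 25) = -4*30 = -120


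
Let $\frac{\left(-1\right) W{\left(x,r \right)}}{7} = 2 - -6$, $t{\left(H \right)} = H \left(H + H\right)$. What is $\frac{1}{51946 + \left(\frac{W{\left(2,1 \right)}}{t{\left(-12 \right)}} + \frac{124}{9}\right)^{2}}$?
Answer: $\frac{144}{7506793} \approx 1.9183 \cdot 10^{-5}$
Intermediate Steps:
$t{\left(H \right)} = 2 H^{2}$ ($t{\left(H \right)} = H 2 H = 2 H^{2}$)
$W{\left(x,r \right)} = -56$ ($W{\left(x,r \right)} = - 7 \left(2 - -6\right) = - 7 \left(2 + 6\right) = \left(-7\right) 8 = -56$)
$\frac{1}{51946 + \left(\frac{W{\left(2,1 \right)}}{t{\left(-12 \right)}} + \frac{124}{9}\right)^{2}} = \frac{1}{51946 + \left(- \frac{56}{2 \left(-12\right)^{2}} + \frac{124}{9}\right)^{2}} = \frac{1}{51946 + \left(- \frac{56}{2 \cdot 144} + 124 \cdot \frac{1}{9}\right)^{2}} = \frac{1}{51946 + \left(- \frac{56}{288} + \frac{124}{9}\right)^{2}} = \frac{1}{51946 + \left(\left(-56\right) \frac{1}{288} + \frac{124}{9}\right)^{2}} = \frac{1}{51946 + \left(- \frac{7}{36} + \frac{124}{9}\right)^{2}} = \frac{1}{51946 + \left(\frac{163}{12}\right)^{2}} = \frac{1}{51946 + \frac{26569}{144}} = \frac{1}{\frac{7506793}{144}} = \frac{144}{7506793}$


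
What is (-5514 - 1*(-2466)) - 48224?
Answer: -51272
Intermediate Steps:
(-5514 - 1*(-2466)) - 48224 = (-5514 + 2466) - 48224 = -3048 - 48224 = -51272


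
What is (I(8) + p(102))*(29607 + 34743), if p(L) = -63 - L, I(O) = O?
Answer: -10102950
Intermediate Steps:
(I(8) + p(102))*(29607 + 34743) = (8 + (-63 - 1*102))*(29607 + 34743) = (8 + (-63 - 102))*64350 = (8 - 165)*64350 = -157*64350 = -10102950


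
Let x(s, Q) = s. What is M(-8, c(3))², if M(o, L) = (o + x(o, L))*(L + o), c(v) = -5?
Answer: 43264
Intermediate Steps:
M(o, L) = 2*o*(L + o) (M(o, L) = (o + o)*(L + o) = (2*o)*(L + o) = 2*o*(L + o))
M(-8, c(3))² = (2*(-8)*(-5 - 8))² = (2*(-8)*(-13))² = 208² = 43264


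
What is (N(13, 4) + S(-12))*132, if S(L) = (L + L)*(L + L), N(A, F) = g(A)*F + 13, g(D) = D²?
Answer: 166980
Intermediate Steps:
N(A, F) = 13 + F*A² (N(A, F) = A²*F + 13 = F*A² + 13 = 13 + F*A²)
S(L) = 4*L² (S(L) = (2*L)*(2*L) = 4*L²)
(N(13, 4) + S(-12))*132 = ((13 + 4*13²) + 4*(-12)²)*132 = ((13 + 4*169) + 4*144)*132 = ((13 + 676) + 576)*132 = (689 + 576)*132 = 1265*132 = 166980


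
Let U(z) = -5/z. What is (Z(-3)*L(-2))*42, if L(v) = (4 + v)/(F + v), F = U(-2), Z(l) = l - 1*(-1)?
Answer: -336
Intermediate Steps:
Z(l) = 1 + l (Z(l) = l + 1 = 1 + l)
F = 5/2 (F = -5/(-2) = -5*(-½) = 5/2 ≈ 2.5000)
L(v) = (4 + v)/(5/2 + v)
(Z(-3)*L(-2))*42 = ((1 - 3)*(2*(4 - 2)/(5 + 2*(-2))))*42 = -4*2/(5 - 4)*42 = -4*2/1*42 = -4*2*42 = -2*4*42 = -8*42 = -336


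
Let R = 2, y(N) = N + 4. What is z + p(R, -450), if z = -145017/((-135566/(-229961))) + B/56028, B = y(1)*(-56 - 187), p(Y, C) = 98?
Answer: -311281966750837/1265915308 ≈ -2.4589e+5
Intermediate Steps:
y(N) = 4 + N
B = -1215 (B = (4 + 1)*(-56 - 187) = 5*(-243) = -1215)
z = -311406026451021/1265915308 (z = -145017/((-135566/(-229961))) - 1215/56028 = -145017/((-135566*(-1/229961))) - 1215*1/56028 = -145017/135566/229961 - 405/18676 = -145017*229961/135566 - 405/18676 = -33348254337/135566 - 405/18676 = -311406026451021/1265915308 ≈ -2.4599e+5)
z + p(R, -450) = -311406026451021/1265915308 + 98 = -311281966750837/1265915308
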